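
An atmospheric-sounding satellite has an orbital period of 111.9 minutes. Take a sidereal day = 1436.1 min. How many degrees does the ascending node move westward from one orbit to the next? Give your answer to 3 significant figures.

T = 111.9 min = 6714.0 s.
During one orbit Earth rotates (6714.0 / 86166) × 360° = 28.05°.

28.1°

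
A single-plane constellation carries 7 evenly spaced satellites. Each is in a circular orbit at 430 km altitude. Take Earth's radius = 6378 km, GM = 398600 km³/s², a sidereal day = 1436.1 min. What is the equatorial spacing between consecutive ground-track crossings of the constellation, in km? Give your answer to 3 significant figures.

371 km

Semi-major axis a = 6378 + 430 = 6808 km. Period T = 2π√(a³/μ) = 2π√(6808³/398600) = 5590.4 s = 93.17 min.
Single-satellite node shift = (5590.4/86166) × 360° = 23.36°.
With 7 satellites evenly phased, successive equator crossings are 23.36/7 = 3.337° apart.
That is 3.337 × 111.3 = 371 km at the equator.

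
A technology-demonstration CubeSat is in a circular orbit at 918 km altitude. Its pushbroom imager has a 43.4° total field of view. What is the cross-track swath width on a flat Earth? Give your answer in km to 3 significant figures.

731 km

Half-angle = 43.4°/2 = 21.7°.
Swath width ≈ 2h·tan(θ/2) = 2 × 918 × tan(21.7°) = 730.6 km.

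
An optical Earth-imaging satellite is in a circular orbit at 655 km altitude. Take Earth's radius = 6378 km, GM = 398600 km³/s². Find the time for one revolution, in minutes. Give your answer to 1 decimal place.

Semi-major axis a = 6378 + 655 = 7033 km. Period T = 2π√(a³/μ) = 2π√(7033³/398600) = 5869.8 s = 97.83 min.

97.8 min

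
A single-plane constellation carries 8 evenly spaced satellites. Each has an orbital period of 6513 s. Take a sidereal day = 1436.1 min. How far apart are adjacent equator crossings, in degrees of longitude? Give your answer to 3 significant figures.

Single-satellite node shift = (6513.0/86166) × 360° = 27.21°.
With 8 satellites evenly phased, successive equator crossings are 27.21/8 = 3.401° apart.

3.40°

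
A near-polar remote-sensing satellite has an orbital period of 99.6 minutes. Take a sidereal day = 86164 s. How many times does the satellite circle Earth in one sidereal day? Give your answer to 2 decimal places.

14.42

T = 99.6 min = 5976.0 s.
Orbits per sidereal day = 86164 / 5976.0 = 14.418.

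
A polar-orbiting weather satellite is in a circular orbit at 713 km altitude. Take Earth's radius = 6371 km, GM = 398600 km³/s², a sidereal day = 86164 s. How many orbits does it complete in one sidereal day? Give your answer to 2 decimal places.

Semi-major axis a = 6371 + 713 = 7084 km. Period T = 2π√(a³/μ) = 2π√(7084³/398600) = 5933.7 s = 98.90 min.
Orbits per sidereal day = 86164 / 5933.7 = 14.521.

14.52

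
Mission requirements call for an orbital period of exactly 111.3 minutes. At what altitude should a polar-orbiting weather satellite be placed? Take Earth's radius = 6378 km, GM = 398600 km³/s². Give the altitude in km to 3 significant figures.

1290 km

T = 111.3 min = 6678.0 s.
From T = 2π√(a³/μ): a = (μ T²/4π²)^(1/3) = (398600 × 6678.0² / 4π²)^(1/3) = 7665 km.
Altitude h = a − R = 7665 − 6378 = 1287 km.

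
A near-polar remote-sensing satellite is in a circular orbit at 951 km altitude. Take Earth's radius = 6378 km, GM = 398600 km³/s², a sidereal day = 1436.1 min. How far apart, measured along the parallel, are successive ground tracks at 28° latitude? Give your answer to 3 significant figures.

Semi-major axis a = 6378 + 951 = 7329 km. Period T = 2π√(a³/μ) = 2π√(7329³/398600) = 6244.2 s = 104.07 min.
Node shift per orbit = (6244.2/86166) × 360° = 26.09°.
Equatorial spacing = 26.09 × 111.3 km/° = 2904 km.
At 28° latitude, spacing = 2904 × cos(28°) = 2564 km.

2560 km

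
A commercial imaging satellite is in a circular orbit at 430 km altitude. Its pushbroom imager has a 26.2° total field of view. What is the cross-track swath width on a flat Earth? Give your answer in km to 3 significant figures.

Half-angle = 26.2°/2 = 13.1°.
Swath width ≈ 2h·tan(θ/2) = 2 × 430 × tan(13.1°) = 200.1 km.

200 km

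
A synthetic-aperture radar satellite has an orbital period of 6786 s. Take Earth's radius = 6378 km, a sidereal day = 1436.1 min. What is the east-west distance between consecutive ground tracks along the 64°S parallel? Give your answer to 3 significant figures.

Node shift per orbit = (6786.0/86166) × 360° = 28.35°.
Equatorial spacing = 28.35 × 111.3 km/° = 3156 km.
At 64° latitude, spacing = 3156 × cos(64°) = 1384 km.

1380 km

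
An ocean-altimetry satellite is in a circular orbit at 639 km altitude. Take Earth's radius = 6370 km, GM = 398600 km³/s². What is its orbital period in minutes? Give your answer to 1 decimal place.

97.3 min

Semi-major axis a = 6370 + 639 = 7009 km. Period T = 2π√(a³/μ) = 2π√(7009³/398600) = 5839.8 s = 97.33 min.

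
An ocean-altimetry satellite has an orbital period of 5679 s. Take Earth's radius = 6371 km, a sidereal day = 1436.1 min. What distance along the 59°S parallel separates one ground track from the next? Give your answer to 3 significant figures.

Node shift per orbit = (5679.0/86166) × 360° = 23.73°.
Equatorial spacing = 23.73 × 111.2 km/° = 2638 km.
At 59° latitude, spacing = 2638 × cos(59°) = 1359 km.

1360 km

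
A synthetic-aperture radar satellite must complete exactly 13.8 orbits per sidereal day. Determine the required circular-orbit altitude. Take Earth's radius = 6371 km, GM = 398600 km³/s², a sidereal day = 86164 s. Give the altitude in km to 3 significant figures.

Required period T = 86164 / 13.8 = 6243.8 s.
From T = 2π√(a³/μ): a = (μ T²/4π²)^(1/3) = (398600 × 6243.8² / 4π²)^(1/3) = 7329 km.
Altitude h = a − R = 7329 − 6371 = 958 km.

958 km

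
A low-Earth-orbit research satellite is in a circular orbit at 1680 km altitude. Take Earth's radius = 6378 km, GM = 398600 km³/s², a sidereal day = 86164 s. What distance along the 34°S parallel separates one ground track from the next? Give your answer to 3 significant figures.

2780 km

Semi-major axis a = 6378 + 1680 = 8058 km. Period T = 2π√(a³/μ) = 2π√(8058³/398600) = 7198.7 s = 119.98 min.
Node shift per orbit = (7198.7/86164) × 360° = 30.08°.
Equatorial spacing = 30.08 × 111.3 km/° = 3348 km.
At 34° latitude, spacing = 3348 × cos(34°) = 2776 km.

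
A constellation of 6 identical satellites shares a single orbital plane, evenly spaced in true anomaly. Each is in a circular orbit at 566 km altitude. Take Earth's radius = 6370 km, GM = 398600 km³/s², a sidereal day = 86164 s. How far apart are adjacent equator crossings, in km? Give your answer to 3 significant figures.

Semi-major axis a = 6370 + 566 = 6936 km. Period T = 2π√(a³/μ) = 2π√(6936³/398600) = 5748.8 s = 95.81 min.
Single-satellite node shift = (5748.8/86164) × 360° = 24.02°.
With 6 satellites evenly phased, successive equator crossings are 24.02/6 = 4.003° apart.
That is 4.003 × 111.2 = 445 km at the equator.

445 km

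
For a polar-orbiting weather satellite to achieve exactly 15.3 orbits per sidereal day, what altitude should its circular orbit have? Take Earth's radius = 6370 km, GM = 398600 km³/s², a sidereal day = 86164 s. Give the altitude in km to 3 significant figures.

471 km

Required period T = 86164 / 15.3 = 5631.6 s.
From T = 2π√(a³/μ): a = (μ T²/4π²)^(1/3) = (398600 × 5631.6² / 4π²)^(1/3) = 6841 km.
Altitude h = a − R = 6841 − 6370 = 471 km.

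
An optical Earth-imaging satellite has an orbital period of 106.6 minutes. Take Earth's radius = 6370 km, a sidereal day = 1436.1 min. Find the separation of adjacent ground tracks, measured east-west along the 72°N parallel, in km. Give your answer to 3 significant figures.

T = 106.6 min = 6396.0 s.
Node shift per orbit = (6396.0/86166) × 360° = 26.72°.
Equatorial spacing = 26.72 × 111.2 km/° = 2971 km.
At 72° latitude, spacing = 2971 × cos(72°) = 918 km.

918 km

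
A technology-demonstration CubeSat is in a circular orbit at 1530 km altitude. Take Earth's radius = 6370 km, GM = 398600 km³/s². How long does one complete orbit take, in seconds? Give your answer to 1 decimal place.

6988.0 seconds

Semi-major axis a = 6370 + 1530 = 7900 km. Period T = 2π√(a³/μ) = 2π√(7900³/398600) = 6988.0 s = 116.47 min.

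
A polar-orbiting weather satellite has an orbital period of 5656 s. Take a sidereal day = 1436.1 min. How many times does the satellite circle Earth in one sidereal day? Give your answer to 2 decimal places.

15.23

Orbits per sidereal day = 86166 / 5656.0 = 15.234.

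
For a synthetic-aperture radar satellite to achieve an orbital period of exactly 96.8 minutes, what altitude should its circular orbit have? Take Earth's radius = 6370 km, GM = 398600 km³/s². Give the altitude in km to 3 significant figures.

614 km

T = 96.8 min = 5808.0 s.
From T = 2π√(a³/μ): a = (μ T²/4π²)^(1/3) = (398600 × 5808.0² / 4π²)^(1/3) = 6984 km.
Altitude h = a − R = 6984 − 6370 = 614 km.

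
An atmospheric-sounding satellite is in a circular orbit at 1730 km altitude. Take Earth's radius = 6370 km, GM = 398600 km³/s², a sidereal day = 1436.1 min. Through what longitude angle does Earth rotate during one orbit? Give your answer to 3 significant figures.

Semi-major axis a = 6370 + 1730 = 8100 km. Period T = 2π√(a³/μ) = 2π√(8100³/398600) = 7255.0 s = 120.92 min.
During one orbit Earth rotates (7255.0 / 86166) × 360° = 30.31°.

30.3°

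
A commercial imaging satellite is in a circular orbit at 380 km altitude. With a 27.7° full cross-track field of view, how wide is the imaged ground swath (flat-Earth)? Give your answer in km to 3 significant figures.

Half-angle = 27.7°/2 = 13.85°.
Swath width ≈ 2h·tan(θ/2) = 2 × 380 × tan(13.85°) = 187.4 km.

187 km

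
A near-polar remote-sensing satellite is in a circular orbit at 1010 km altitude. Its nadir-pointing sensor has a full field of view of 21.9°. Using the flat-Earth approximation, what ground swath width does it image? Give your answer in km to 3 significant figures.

Half-angle = 21.9°/2 = 10.95°.
Swath width ≈ 2h·tan(θ/2) = 2 × 1010 × tan(10.95°) = 390.8 km.

391 km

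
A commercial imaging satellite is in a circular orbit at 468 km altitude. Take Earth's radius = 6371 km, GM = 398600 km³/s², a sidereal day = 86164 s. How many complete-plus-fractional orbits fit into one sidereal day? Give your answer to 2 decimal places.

Semi-major axis a = 6371 + 468 = 6839 km. Period T = 2π√(a³/μ) = 2π√(6839³/398600) = 5628.6 s = 93.81 min.
Orbits per sidereal day = 86164 / 5628.6 = 15.308.

15.31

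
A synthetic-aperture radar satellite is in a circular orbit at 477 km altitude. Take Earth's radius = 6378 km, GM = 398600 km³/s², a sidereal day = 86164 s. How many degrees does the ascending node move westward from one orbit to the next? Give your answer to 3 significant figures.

23.6°

Semi-major axis a = 6378 + 477 = 6855 km. Period T = 2π√(a³/μ) = 2π√(6855³/398600) = 5648.4 s = 94.14 min.
During one orbit Earth rotates (5648.4 / 86164) × 360° = 23.60°.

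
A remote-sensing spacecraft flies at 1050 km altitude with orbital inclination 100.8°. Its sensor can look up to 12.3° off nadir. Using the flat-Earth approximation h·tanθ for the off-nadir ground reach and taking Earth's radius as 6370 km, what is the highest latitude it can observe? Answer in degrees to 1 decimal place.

Retrograde orbit: the ground track reaches ±(180° − i) = ±(180 − 100.8) = ±79.2°.
Sensor half-swath on the ground ≈ 1050·tan(12.3°) = 229 km = 2.06° of latitude.
Maximum observable latitude ≈ 79.2 + 2.06 = 81.3°.

81.3°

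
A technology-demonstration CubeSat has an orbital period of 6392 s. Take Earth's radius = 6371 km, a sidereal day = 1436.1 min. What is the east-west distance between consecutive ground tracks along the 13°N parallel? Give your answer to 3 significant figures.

Node shift per orbit = (6392.0/86166) × 360° = 26.71°.
Equatorial spacing = 26.71 × 111.2 km/° = 2970 km.
At 13° latitude, spacing = 2970 × cos(13°) = 2893 km.

2890 km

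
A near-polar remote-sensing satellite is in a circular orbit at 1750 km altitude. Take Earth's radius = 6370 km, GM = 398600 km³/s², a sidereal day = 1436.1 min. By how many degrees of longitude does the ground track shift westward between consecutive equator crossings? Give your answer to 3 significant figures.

30.4°

Semi-major axis a = 6370 + 1750 = 8120 km. Period T = 2π√(a³/μ) = 2π√(8120³/398600) = 7281.9 s = 121.37 min.
During one orbit Earth rotates (7281.9 / 86166) × 360° = 30.42°.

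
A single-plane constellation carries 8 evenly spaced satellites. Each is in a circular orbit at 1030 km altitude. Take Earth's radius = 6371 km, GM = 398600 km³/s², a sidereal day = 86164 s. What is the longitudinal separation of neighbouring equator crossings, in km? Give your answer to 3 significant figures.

368 km

Semi-major axis a = 6371 + 1030 = 7401 km. Period T = 2π√(a³/μ) = 2π√(7401³/398600) = 6336.5 s = 105.61 min.
Single-satellite node shift = (6336.5/86164) × 360° = 26.47°.
With 8 satellites evenly phased, successive equator crossings are 26.47/8 = 3.309° apart.
That is 3.309 × 111.2 = 368 km at the equator.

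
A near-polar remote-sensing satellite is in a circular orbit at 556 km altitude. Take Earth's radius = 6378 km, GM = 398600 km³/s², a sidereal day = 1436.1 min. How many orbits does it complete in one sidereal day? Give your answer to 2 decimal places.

Semi-major axis a = 6378 + 556 = 6934 km. Period T = 2π√(a³/μ) = 2π√(6934³/398600) = 5746.3 s = 95.77 min.
Orbits per sidereal day = 86166 / 5746.3 = 14.995.

15.00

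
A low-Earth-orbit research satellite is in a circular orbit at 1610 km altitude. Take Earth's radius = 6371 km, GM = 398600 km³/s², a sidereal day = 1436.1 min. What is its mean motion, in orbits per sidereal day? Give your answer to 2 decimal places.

Semi-major axis a = 6371 + 1610 = 7981 km. Period T = 2π√(a³/μ) = 2π√(7981³/398600) = 7095.7 s = 118.26 min.
Orbits per sidereal day = 86166 / 7095.7 = 12.143.

12.14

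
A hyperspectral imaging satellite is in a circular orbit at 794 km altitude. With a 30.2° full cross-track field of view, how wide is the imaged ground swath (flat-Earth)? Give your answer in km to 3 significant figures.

428 km

Half-angle = 30.2°/2 = 15.1°.
Swath width ≈ 2h·tan(θ/2) = 2 × 794 × tan(15.1°) = 428.5 km.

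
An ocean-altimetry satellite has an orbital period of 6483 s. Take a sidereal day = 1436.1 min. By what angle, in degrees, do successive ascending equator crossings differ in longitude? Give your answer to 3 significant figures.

During one orbit Earth rotates (6483.0 / 86166) × 360° = 27.09°.

27.1°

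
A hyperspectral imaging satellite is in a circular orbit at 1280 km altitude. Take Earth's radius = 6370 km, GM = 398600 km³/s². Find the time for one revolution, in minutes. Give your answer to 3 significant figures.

Semi-major axis a = 6370 + 1280 = 7650 km. Period T = 2π√(a³/μ) = 2π√(7650³/398600) = 6658.9 s = 110.98 min.

111 min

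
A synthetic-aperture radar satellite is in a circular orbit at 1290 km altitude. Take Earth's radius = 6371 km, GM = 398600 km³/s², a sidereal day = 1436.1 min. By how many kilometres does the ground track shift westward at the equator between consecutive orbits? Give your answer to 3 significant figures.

Semi-major axis a = 6371 + 1290 = 7661 km. Period T = 2π√(a³/μ) = 2π√(7661³/398600) = 6673.3 s = 111.22 min.
During one orbit Earth rotates (6673.3 / 86166) × 360° = 27.88°.
At the equator that is 27.88° × (2π·6371/360) km/° = 27.88 × 111.2 = 3100 km.

3100 km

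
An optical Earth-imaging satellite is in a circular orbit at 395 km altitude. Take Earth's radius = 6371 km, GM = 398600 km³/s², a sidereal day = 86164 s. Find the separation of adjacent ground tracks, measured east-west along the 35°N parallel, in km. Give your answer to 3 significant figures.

Semi-major axis a = 6371 + 395 = 6766 km. Period T = 2π√(a³/μ) = 2π√(6766³/398600) = 5538.7 s = 92.31 min.
Node shift per orbit = (5538.7/86164) × 360° = 23.14°.
Equatorial spacing = 23.14 × 111.2 km/° = 2573 km.
At 35° latitude, spacing = 2573 × cos(35°) = 2108 km.

2110 km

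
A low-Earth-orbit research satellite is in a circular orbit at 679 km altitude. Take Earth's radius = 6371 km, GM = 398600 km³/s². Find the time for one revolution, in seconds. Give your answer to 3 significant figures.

5890 seconds

Semi-major axis a = 6371 + 679 = 7050 km. Period T = 2π√(a³/μ) = 2π√(7050³/398600) = 5891.1 s = 98.18 min.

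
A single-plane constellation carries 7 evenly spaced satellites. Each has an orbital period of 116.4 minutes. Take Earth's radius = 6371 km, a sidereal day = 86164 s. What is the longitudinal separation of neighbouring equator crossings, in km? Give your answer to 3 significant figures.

464 km

T = 116.4 min = 6984.0 s.
Single-satellite node shift = (6984.0/86164) × 360° = 29.18°.
With 7 satellites evenly phased, successive equator crossings are 29.18/7 = 4.169° apart.
That is 4.169 × 111.2 = 464 km at the equator.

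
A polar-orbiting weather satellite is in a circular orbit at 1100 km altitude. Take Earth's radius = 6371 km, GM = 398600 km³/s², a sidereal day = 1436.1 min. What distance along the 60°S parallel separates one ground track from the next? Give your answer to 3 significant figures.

Semi-major axis a = 6371 + 1100 = 7471 km. Period T = 2π√(a³/μ) = 2π√(7471³/398600) = 6426.6 s = 107.11 min.
Node shift per orbit = (6426.6/86166) × 360° = 26.85°.
Equatorial spacing = 26.85 × 111.2 km/° = 2986 km.
At 60° latitude, spacing = 2986 × cos(60°) = 1493 km.

1490 km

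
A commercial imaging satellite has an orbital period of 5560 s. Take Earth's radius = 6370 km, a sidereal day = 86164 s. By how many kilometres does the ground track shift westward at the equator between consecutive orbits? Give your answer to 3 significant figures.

During one orbit Earth rotates (5560.0 / 86164) × 360° = 23.23°.
At the equator that is 23.23° × (2π·6370/360) km/° = 23.23 × 111.2 = 2583 km.

2580 km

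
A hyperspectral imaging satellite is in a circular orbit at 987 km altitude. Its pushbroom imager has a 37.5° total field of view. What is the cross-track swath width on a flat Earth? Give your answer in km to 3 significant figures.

Half-angle = 37.5°/2 = 18.75°.
Swath width ≈ 2h·tan(θ/2) = 2 × 987 × tan(18.75°) = 670.1 km.

670 km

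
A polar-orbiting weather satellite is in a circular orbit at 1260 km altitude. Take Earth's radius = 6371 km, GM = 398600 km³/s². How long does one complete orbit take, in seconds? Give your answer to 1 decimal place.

6634.1 seconds

Semi-major axis a = 6371 + 1260 = 7631 km. Period T = 2π√(a³/μ) = 2π√(7631³/398600) = 6634.1 s = 110.57 min.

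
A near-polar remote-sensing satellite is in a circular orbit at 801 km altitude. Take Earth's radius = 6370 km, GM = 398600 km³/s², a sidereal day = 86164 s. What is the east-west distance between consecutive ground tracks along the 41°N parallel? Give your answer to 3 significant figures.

2120 km

Semi-major axis a = 6370 + 801 = 7171 km. Period T = 2π√(a³/μ) = 2π√(7171³/398600) = 6043.4 s = 100.72 min.
Node shift per orbit = (6043.4/86164) × 360° = 25.25°.
Equatorial spacing = 25.25 × 111.2 km/° = 2807 km.
At 41° latitude, spacing = 2807 × cos(41°) = 2119 km.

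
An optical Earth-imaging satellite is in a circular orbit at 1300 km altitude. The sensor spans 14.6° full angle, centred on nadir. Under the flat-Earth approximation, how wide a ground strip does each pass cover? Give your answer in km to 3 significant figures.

Half-angle = 14.6°/2 = 7.3°.
Swath width ≈ 2h·tan(θ/2) = 2 × 1300 × tan(7.3°) = 333.1 km.

333 km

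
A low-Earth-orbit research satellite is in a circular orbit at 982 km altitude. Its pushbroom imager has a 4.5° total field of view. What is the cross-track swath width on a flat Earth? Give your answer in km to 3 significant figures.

Half-angle = 4.5°/2 = 2.25°.
Swath width ≈ 2h·tan(θ/2) = 2 × 982 × tan(2.25°) = 77.2 km.

77.2 km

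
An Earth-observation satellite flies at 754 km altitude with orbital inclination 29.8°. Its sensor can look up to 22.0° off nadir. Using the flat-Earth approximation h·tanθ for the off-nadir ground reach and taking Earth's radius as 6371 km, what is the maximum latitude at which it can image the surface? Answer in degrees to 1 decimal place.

32.5°

For a prograde orbit the ground track reaches latitude ±i = ±29.8°.
Sensor half-swath on the ground ≈ 754·tan(22.0°) = 305 km = 2.74° of latitude.
Maximum observable latitude ≈ 29.8 + 2.74 = 32.5°.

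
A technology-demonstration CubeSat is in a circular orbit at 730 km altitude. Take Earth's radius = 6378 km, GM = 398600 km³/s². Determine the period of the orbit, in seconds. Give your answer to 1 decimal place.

5963.9 seconds

Semi-major axis a = 6378 + 730 = 7108 km. Period T = 2π√(a³/μ) = 2π√(7108³/398600) = 5963.9 s = 99.40 min.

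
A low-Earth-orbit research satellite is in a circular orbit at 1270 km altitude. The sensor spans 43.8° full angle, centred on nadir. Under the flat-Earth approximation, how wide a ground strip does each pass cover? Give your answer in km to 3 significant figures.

Half-angle = 43.8°/2 = 21.9°.
Swath width ≈ 2h·tan(θ/2) = 2 × 1270 × tan(21.9°) = 1021.1 km.

1020 km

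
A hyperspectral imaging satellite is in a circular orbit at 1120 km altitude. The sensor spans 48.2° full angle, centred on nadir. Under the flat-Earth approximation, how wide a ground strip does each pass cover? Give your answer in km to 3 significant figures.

1000 km

Half-angle = 48.2°/2 = 24.1°.
Swath width ≈ 2h·tan(θ/2) = 2 × 1120 × tan(24.1°) = 1002.0 km.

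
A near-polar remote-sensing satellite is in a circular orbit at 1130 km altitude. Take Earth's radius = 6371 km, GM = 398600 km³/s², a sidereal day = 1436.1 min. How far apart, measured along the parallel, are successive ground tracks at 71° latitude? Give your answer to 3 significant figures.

Semi-major axis a = 6371 + 1130 = 7501 km. Period T = 2π√(a³/μ) = 2π√(7501³/398600) = 6465.3 s = 107.76 min.
Node shift per orbit = (6465.3/86166) × 360° = 27.01°.
Equatorial spacing = 27.01 × 111.2 km/° = 3004 km.
At 71° latitude, spacing = 3004 × cos(71°) = 978 km.

978 km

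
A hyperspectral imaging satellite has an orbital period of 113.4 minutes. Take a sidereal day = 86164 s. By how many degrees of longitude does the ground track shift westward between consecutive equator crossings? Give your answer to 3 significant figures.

T = 113.4 min = 6804.0 s.
During one orbit Earth rotates (6804.0 / 86164) × 360° = 28.43°.

28.4°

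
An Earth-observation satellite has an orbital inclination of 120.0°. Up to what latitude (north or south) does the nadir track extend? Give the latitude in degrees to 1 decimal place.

Retrograde orbit: the ground track reaches ±(180° − i) = ±(180 − 120.0) = ±60.0°.

60.0°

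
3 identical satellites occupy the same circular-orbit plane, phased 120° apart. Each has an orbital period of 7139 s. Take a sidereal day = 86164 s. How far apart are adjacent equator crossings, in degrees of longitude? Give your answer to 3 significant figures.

9.94°

Single-satellite node shift = (7139.0/86164) × 360° = 29.83°.
With 3 satellites evenly phased, successive equator crossings are 29.83/3 = 9.942° apart.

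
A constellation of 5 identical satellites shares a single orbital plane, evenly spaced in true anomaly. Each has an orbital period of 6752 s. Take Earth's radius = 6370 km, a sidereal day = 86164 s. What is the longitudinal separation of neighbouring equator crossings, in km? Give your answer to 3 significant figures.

Single-satellite node shift = (6752.0/86164) × 360° = 28.21°.
With 5 satellites evenly phased, successive equator crossings are 28.21/5 = 5.642° apart.
That is 5.642 × 111.2 = 627 km at the equator.

627 km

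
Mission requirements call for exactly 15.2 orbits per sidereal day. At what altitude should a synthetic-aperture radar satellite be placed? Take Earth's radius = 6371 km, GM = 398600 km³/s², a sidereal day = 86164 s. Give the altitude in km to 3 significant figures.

Required period T = 86164 / 15.2 = 5668.7 s.
From T = 2π√(a³/μ): a = (μ T²/4π²)^(1/3) = (398600 × 5668.7² / 4π²)^(1/3) = 6871 km.
Altitude h = a − R = 6871 − 6371 = 500 km.

500 km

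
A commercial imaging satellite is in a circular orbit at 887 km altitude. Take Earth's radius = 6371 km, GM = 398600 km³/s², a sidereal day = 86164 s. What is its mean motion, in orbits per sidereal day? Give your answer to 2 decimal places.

14.00

Semi-major axis a = 6371 + 887 = 7258 km. Period T = 2π√(a³/μ) = 2π√(7258³/398600) = 6153.7 s = 102.56 min.
Orbits per sidereal day = 86164 / 6153.7 = 14.002.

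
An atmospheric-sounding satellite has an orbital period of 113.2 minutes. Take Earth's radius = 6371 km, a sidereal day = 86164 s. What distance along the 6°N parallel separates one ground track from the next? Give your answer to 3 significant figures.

3140 km

T = 113.2 min = 6792.0 s.
Node shift per orbit = (6792.0/86164) × 360° = 28.38°.
Equatorial spacing = 28.38 × 111.2 km/° = 3155 km.
At 6° latitude, spacing = 3155 × cos(6°) = 3138 km.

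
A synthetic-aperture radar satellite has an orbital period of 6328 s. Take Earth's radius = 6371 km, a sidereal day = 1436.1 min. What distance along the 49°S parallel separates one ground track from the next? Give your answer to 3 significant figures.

Node shift per orbit = (6328.0/86166) × 360° = 26.44°.
Equatorial spacing = 26.44 × 111.2 km/° = 2940 km.
At 49° latitude, spacing = 2940 × cos(49°) = 1929 km.

1930 km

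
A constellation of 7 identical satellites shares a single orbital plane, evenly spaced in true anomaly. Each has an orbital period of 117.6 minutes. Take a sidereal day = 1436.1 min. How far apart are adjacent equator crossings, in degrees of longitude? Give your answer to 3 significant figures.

4.21°

T = 117.6 min = 7056.0 s.
Single-satellite node shift = (7056.0/86166) × 360° = 29.48°.
With 7 satellites evenly phased, successive equator crossings are 29.48/7 = 4.211° apart.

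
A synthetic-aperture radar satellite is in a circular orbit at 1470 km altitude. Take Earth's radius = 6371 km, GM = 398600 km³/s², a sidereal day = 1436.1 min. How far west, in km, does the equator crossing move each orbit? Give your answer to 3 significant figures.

3210 km

Semi-major axis a = 6371 + 1470 = 7841 km. Period T = 2π√(a³/μ) = 2π√(7841³/398600) = 6909.8 s = 115.16 min.
During one orbit Earth rotates (6909.8 / 86166) × 360° = 28.87°.
At the equator that is 28.87° × (2π·6371/360) km/° = 28.87 × 111.2 = 3210 km.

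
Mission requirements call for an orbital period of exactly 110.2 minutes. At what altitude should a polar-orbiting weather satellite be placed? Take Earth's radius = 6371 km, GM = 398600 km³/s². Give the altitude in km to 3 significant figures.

T = 110.2 min = 6612.0 s.
From T = 2π√(a³/μ): a = (μ T²/4π²)^(1/3) = (398600 × 6612.0² / 4π²)^(1/3) = 7614 km.
Altitude h = a − R = 7614 − 6371 = 1243 km.

1240 km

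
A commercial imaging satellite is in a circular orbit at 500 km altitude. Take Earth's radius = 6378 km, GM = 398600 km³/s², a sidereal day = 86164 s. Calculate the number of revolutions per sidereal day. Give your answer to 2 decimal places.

15.18

Semi-major axis a = 6378 + 500 = 6878 km. Period T = 2π√(a³/μ) = 2π√(6878³/398600) = 5676.8 s = 94.61 min.
Orbits per sidereal day = 86164 / 5676.8 = 15.178.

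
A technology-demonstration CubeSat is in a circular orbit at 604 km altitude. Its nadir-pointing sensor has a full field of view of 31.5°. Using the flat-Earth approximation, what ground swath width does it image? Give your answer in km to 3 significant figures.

Half-angle = 31.5°/2 = 15.75°.
Swath width ≈ 2h·tan(θ/2) = 2 × 604 × tan(15.75°) = 340.7 km.

341 km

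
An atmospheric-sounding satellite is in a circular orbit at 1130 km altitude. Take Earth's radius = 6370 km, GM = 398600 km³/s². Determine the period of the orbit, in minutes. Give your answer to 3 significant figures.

108 min

Semi-major axis a = 6370 + 1130 = 7500 km. Period T = 2π√(a³/μ) = 2π√(7500³/398600) = 6464.0 s = 107.73 min.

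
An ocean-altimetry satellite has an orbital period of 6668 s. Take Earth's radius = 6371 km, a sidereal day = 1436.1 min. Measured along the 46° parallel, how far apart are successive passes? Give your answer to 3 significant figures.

2150 km

Node shift per orbit = (6668.0/86166) × 360° = 27.86°.
Equatorial spacing = 27.86 × 111.2 km/° = 3098 km.
At 46° latitude, spacing = 3098 × cos(46°) = 2152 km.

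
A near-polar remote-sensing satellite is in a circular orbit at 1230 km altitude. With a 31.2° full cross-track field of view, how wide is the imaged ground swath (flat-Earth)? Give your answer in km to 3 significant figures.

Half-angle = 31.2°/2 = 15.6°.
Swath width ≈ 2h·tan(θ/2) = 2 × 1230 × tan(15.6°) = 686.8 km.

687 km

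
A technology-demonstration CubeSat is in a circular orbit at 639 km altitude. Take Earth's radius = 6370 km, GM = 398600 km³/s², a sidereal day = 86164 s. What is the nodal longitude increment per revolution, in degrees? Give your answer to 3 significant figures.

24.4°

Semi-major axis a = 6370 + 639 = 7009 km. Period T = 2π√(a³/μ) = 2π√(7009³/398600) = 5839.8 s = 97.33 min.
During one orbit Earth rotates (5839.8 / 86164) × 360° = 24.40°.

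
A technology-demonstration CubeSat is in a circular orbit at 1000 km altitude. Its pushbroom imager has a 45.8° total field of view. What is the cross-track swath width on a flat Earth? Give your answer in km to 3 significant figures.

845 km

Half-angle = 45.8°/2 = 22.9°.
Swath width ≈ 2h·tan(θ/2) = 2 × 1000 × tan(22.9°) = 844.8 km.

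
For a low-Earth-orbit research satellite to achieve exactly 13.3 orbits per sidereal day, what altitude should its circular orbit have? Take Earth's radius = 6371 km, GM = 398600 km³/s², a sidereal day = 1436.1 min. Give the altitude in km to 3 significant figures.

1140 km

Required period T = 86166 / 13.3 = 6478.6 s.
From T = 2π√(a³/μ): a = (μ T²/4π²)^(1/3) = (398600 × 6478.6² / 4π²)^(1/3) = 7511 km.
Altitude h = a − R = 7511 − 6371 = 1140 km.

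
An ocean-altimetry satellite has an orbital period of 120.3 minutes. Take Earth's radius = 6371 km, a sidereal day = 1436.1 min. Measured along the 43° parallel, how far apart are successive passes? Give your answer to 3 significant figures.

2450 km

T = 120.3 min = 7218.0 s.
Node shift per orbit = (7218.0/86166) × 360° = 30.16°.
Equatorial spacing = 30.16 × 111.2 km/° = 3353 km.
At 43° latitude, spacing = 3353 × cos(43°) = 2452 km.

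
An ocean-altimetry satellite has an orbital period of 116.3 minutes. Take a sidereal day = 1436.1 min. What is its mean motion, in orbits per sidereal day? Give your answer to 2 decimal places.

T = 116.3 min = 6978.0 s.
Orbits per sidereal day = 86166 / 6978.0 = 12.348.

12.35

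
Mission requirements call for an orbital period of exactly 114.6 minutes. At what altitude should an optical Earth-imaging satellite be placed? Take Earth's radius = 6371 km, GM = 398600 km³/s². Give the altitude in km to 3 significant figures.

T = 114.6 min = 6876.0 s.
From T = 2π√(a³/μ): a = (μ T²/4π²)^(1/3) = (398600 × 6876.0² / 4π²)^(1/3) = 7815 km.
Altitude h = a − R = 7815 − 6371 = 1444 km.

1440 km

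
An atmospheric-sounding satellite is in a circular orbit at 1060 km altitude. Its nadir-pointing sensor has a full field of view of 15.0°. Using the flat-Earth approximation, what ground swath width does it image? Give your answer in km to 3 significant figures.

279 km

Half-angle = 15.0°/2 = 7.5°.
Swath width ≈ 2h·tan(θ/2) = 2 × 1060 × tan(7.5°) = 279.1 km.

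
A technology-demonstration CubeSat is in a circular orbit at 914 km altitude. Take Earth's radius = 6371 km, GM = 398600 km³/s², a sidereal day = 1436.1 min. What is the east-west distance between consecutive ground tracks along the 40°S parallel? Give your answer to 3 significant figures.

2200 km

Semi-major axis a = 6371 + 914 = 7285 km. Period T = 2π√(a³/μ) = 2π√(7285³/398600) = 6188.1 s = 103.13 min.
Node shift per orbit = (6188.1/86166) × 360° = 25.85°.
Equatorial spacing = 25.85 × 111.2 km/° = 2875 km.
At 40° latitude, spacing = 2875 × cos(40°) = 2202 km.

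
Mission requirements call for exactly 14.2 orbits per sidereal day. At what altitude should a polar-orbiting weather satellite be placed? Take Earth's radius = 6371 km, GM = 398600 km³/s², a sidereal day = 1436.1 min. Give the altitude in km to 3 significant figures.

Required period T = 86166 / 14.2 = 6068.0 s.
From T = 2π√(a³/μ): a = (μ T²/4π²)^(1/3) = (398600 × 6068.0² / 4π²)^(1/3) = 7190 km.
Altitude h = a − R = 7190 − 6371 = 819 km.

819 km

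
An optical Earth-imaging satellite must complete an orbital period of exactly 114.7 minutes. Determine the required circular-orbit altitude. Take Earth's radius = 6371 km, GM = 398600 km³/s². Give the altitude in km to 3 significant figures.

T = 114.7 min = 6882.0 s.
From T = 2π√(a³/μ): a = (μ T²/4π²)^(1/3) = (398600 × 6882.0² / 4π²)^(1/3) = 7820 km.
Altitude h = a − R = 7820 − 6371 = 1449 km.

1450 km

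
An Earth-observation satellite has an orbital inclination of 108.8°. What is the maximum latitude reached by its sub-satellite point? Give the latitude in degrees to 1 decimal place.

Retrograde orbit: the ground track reaches ±(180° − i) = ±(180 − 108.8) = ±71.2°.

71.2°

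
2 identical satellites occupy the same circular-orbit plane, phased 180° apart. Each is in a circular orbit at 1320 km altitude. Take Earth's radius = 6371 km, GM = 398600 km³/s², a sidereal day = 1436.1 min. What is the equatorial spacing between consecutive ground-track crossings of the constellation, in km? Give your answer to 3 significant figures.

1560 km

Semi-major axis a = 6371 + 1320 = 7691 km. Period T = 2π√(a³/μ) = 2π√(7691³/398600) = 6712.5 s = 111.88 min.
Single-satellite node shift = (6712.5/86166) × 360° = 28.04°.
With 2 satellites evenly phased, successive equator crossings are 28.04/2 = 14.022° apart.
That is 14.022 × 111.2 = 1559 km at the equator.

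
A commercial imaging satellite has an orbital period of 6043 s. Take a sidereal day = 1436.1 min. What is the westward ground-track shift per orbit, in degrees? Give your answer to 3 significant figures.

25.2°

During one orbit Earth rotates (6043.0 / 86166) × 360° = 25.25°.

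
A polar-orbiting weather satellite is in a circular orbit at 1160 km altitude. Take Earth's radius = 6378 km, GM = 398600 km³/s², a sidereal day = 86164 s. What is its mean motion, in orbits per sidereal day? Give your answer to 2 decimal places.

13.23

Semi-major axis a = 6378 + 1160 = 7538 km. Period T = 2π√(a³/μ) = 2π√(7538³/398600) = 6513.2 s = 108.55 min.
Orbits per sidereal day = 86164 / 6513.2 = 13.229.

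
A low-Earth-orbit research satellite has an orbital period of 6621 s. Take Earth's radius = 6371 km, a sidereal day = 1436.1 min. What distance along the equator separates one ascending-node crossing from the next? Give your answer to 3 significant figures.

3080 km

During one orbit Earth rotates (6621.0 / 86166) × 360° = 27.66°.
At the equator that is 27.66° × (2π·6371/360) km/° = 27.66 × 111.2 = 3076 km.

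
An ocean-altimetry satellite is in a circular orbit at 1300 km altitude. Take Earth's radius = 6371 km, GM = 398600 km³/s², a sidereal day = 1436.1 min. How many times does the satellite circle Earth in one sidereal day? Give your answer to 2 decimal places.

Semi-major axis a = 6371 + 1300 = 7671 km. Period T = 2π√(a³/μ) = 2π√(7671³/398600) = 6686.4 s = 111.44 min.
Orbits per sidereal day = 86166 / 6686.4 = 12.887.

12.89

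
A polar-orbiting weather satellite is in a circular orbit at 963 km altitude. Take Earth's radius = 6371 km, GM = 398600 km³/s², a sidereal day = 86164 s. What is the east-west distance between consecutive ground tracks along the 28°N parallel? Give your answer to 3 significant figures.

Semi-major axis a = 6371 + 963 = 7334 km. Period T = 2π√(a³/μ) = 2π√(7334³/398600) = 6250.6 s = 104.18 min.
Node shift per orbit = (6250.6/86164) × 360° = 26.12°.
Equatorial spacing = 26.12 × 111.2 km/° = 2904 km.
At 28° latitude, spacing = 2904 × cos(28°) = 2564 km.

2560 km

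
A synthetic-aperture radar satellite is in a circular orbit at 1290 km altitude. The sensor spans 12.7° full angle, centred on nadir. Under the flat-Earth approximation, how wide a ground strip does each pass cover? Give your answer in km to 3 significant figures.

287 km

Half-angle = 12.7°/2 = 6.35°.
Swath width ≈ 2h·tan(θ/2) = 2 × 1290 × tan(6.35°) = 287.1 km.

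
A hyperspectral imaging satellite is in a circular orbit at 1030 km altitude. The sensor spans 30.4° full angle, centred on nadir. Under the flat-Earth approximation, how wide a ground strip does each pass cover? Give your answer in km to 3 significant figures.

Half-angle = 30.4°/2 = 15.2°.
Swath width ≈ 2h·tan(θ/2) = 2 × 1030 × tan(15.2°) = 559.7 km.

560 km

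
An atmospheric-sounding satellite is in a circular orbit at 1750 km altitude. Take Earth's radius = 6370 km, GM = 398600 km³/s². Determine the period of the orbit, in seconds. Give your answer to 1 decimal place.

Semi-major axis a = 6370 + 1750 = 8120 km. Period T = 2π√(a³/μ) = 2π√(8120³/398600) = 7281.9 s = 121.37 min.

7281.9 seconds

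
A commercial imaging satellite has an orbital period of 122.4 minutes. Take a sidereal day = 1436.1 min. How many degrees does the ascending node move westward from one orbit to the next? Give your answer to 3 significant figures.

T = 122.4 min = 7344.0 s.
During one orbit Earth rotates (7344.0 / 86166) × 360° = 30.68°.

30.7°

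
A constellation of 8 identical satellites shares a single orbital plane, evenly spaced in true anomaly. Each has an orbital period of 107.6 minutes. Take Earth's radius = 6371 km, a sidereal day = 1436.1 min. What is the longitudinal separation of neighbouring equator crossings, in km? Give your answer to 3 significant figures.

375 km

T = 107.6 min = 6456.0 s.
Single-satellite node shift = (6456.0/86166) × 360° = 26.97°.
With 8 satellites evenly phased, successive equator crossings are 26.97/8 = 3.372° apart.
That is 3.372 × 111.2 = 375 km at the equator.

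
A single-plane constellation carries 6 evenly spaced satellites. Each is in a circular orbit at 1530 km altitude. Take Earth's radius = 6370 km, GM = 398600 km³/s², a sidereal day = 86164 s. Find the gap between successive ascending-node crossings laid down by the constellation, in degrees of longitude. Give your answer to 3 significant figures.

Semi-major axis a = 6370 + 1530 = 7900 km. Period T = 2π√(a³/μ) = 2π√(7900³/398600) = 6988.0 s = 116.47 min.
Single-satellite node shift = (6988.0/86164) × 360° = 29.20°.
With 6 satellites evenly phased, successive equator crossings are 29.20/6 = 4.866° apart.

4.87°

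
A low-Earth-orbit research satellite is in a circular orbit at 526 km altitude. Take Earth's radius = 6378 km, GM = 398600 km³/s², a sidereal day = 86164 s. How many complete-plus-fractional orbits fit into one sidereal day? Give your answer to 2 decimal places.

Semi-major axis a = 6378 + 526 = 6904 km. Period T = 2π√(a³/μ) = 2π√(6904³/398600) = 5709.0 s = 95.15 min.
Orbits per sidereal day = 86164 / 5709.0 = 15.093.

15.09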